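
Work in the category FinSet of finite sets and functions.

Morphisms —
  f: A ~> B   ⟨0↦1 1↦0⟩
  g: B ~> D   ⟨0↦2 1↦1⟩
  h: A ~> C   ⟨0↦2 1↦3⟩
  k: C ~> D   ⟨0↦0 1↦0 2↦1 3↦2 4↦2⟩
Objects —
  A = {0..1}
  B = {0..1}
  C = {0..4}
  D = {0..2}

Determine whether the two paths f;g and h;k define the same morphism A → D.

Answer: COMMUTES

Work:
Along f;g (path 1):
  0 f~>1 g~>1
  1 f~>0 g~>2
  result₁ = ⟨0↦1 1↦2⟩
Along h;k (path 2):
  0 h~>2 k~>1
  1 h~>3 k~>2
  result₂ = ⟨0↦1 1↦2⟩
Equal? YES — commutes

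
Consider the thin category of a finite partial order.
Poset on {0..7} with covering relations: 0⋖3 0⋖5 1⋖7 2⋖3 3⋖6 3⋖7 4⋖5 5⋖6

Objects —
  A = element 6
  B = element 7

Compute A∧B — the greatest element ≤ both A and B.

Answer: A∧B = 3

Work:
{x : x<=A ∧ x<=B} = {0,2,3}  (A=6, B=7)
  0 <= 3
  2 <= 3
  3 <= 3
glb = 3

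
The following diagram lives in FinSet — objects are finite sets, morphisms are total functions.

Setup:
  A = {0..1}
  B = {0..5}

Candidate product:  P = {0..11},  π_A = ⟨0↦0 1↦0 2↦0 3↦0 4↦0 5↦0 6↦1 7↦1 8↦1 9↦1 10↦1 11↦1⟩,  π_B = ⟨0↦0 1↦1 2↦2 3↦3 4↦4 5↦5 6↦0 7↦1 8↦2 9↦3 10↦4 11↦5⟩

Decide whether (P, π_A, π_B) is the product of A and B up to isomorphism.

Answer: VALID PRODUCT

Trace:
|A|·|B| = 2·6 = 12;  |P| = 12
Check the pairing map k ↦ (π_A(k), π_B(k)):
  0 ↦ (0,0)
  1 ↦ (0,1)
  2 ↦ (0,2)
  3 ↦ (0,3)
  4 ↦ (0,4)
  5 ↦ (0,5)
  6 ↦ (1,0)
  7 ↦ (1,1)
  8 ↦ (1,2)
  9 ↦ (1,3)
  10 ↦ (1,4)
  11 ↦ (1,5)
distinct pairs in image: 12 / 12 needed
  → bijection onto A×B; projections well-typed.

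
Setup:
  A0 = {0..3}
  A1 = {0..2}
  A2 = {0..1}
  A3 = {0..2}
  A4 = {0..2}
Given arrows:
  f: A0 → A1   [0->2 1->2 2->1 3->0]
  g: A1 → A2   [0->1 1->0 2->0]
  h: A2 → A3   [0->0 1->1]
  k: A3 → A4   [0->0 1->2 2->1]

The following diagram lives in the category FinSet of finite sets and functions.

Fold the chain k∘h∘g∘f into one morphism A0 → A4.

Answer: [0->0 1->0 2->0 3->2]

Work:
  0 f→2 g→0 h→0 k→0
  1 f→2 g→0 h→0 k→0
  2 f→1 g→0 h→0 k→0
  3 f→0 g→1 h→1 k→2
⟦path⟧: [0->0 1->0 2->0 3->2]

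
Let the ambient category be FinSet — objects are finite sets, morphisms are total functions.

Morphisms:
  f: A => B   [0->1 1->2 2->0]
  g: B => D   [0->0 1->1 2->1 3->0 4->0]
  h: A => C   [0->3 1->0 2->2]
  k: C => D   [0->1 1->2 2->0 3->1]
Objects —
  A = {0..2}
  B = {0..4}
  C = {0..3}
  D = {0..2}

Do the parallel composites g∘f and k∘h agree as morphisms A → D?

Answer: COMMUTES

Work:
Along f;g (path 1):
  0 f=>1 g=>1
  1 f=>2 g=>1
  2 f=>0 g=>0
  result₁ = [0->1 1->1 2->0]
Along h;k (path 2):
  0 h=>3 k=>1
  1 h=>0 k=>1
  2 h=>2 k=>0
  result₂ = [0->1 1->1 2->0]
Equal? same morphism ✓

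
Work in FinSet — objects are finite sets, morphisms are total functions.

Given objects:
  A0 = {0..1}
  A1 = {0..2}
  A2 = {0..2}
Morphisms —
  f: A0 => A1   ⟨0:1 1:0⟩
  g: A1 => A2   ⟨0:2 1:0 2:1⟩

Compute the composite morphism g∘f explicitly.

Answer: ⟨0:0 1:2⟩

Derivation:
  0 f=>1 g=>0
  1 f=>0 g=>2
result: ⟨0:0 1:2⟩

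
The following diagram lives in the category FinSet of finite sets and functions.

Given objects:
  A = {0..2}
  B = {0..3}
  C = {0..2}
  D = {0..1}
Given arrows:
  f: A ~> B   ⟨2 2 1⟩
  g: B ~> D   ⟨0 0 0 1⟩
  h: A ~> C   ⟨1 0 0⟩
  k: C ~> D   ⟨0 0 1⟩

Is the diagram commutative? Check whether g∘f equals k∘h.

Along f;g (path 1):
  0 f~>2 g~>0
  1 f~>2 g~>0
  2 f~>1 g~>0
  ⟦path⟧₁ = ⟨0 0 0⟩
Along h;k (path 2):
  0 h~>1 k~>0
  1 h~>0 k~>0
  2 h~>0 k~>0
  ⟦path⟧₂ = ⟨0 0 0⟩
Equal? same morphism ✓

Answer: COMMUTES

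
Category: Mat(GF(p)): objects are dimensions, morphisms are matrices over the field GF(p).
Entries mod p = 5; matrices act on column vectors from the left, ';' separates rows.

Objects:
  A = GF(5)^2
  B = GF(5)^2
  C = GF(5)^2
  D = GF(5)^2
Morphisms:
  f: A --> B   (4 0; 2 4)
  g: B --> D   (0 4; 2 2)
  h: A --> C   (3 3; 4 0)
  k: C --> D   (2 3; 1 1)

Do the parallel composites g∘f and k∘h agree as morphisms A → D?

Answer: COMMUTES

Work:
1) trace f;g:
  e0=[1,0] f-->[4,2] g-->[3,2]
  e1=[0,1] f-->[0,4] g-->[1,3]
  ⟦path⟧₁ = (3 1; 2 3)
2) trace h;k:
  e0=[1,0] h-->[3,4] k-->[3,2]
  e1=[0,1] h-->[3,0] k-->[1,3]
  ⟦path⟧₂ = (3 1; 2 3)
Equal? equal; square commutes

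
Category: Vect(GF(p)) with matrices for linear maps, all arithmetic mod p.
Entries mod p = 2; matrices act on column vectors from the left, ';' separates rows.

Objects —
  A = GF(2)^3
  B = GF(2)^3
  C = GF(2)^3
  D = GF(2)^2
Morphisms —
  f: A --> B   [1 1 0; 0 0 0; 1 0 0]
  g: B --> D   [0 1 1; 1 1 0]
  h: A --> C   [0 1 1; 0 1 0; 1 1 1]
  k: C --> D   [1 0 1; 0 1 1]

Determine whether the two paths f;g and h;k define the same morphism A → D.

Answer: DOES NOT COMMUTE

Derivation:
Along f;g (path 1):
  e0=(1,0,0) f-->(1,0,1) g-->(1,1)
  e1=(0,1,0) f-->(1,0,0) g-->(0,1)
  e2=(0,0,1) f-->(0,0,0) g-->(0,0)
  result₁ = [1 0 0; 1 1 0]
Along h;k (path 2):
  e0=(1,0,0) h-->(0,0,1) k-->(1,1)
  e1=(0,1,0) h-->(1,1,1) k-->(0,0)
  e2=(0,0,1) h-->(1,0,1) k-->(0,1)
  result₂ = [1 0 0; 1 0 1]
Equal? NO — does not commute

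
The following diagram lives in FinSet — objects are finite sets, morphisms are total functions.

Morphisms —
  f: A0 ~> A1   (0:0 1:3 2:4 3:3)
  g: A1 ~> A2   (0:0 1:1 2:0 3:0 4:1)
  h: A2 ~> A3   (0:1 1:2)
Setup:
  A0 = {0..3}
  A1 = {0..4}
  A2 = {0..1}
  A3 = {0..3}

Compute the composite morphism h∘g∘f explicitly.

Answer: (0:1 1:1 2:2 3:1)

Derivation:
  0 f~>0 g~>0 h~>1
  1 f~>3 g~>0 h~>1
  2 f~>4 g~>1 h~>2
  3 f~>3 g~>0 h~>1
composite: (0:1 1:1 2:2 3:1)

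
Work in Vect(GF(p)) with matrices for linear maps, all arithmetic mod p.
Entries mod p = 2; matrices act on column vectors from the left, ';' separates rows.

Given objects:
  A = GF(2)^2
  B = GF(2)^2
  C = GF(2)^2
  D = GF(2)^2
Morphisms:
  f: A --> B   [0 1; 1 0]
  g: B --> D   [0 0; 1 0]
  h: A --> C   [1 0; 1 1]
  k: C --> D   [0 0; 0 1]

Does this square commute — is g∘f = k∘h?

Answer: DOES NOT COMMUTE

Derivation:
Along f;g (path 1):
  e0=[1,0] f-->[0,1] g-->[0,0]
  e1=[0,1] f-->[1,0] g-->[0,1]
  ⟦path⟧₁ = [0 0; 0 1]
Along h;k (path 2):
  e0=[1,0] h-->[1,1] k-->[0,1]
  e1=[0,1] h-->[0,1] k-->[0,1]
  ⟦path⟧₂ = [0 0; 1 1]
Equal? differ; not commutative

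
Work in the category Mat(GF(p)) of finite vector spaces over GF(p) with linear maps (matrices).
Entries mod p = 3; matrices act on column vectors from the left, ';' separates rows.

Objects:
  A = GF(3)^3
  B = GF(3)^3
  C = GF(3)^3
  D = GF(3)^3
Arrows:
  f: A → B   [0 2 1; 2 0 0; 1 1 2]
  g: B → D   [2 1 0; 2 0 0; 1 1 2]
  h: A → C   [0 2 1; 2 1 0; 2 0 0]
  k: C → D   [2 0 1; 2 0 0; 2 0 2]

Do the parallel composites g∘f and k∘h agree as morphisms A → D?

Answer: COMMUTES

Work:
Path 1 = f;g:
  e0=⟨1,0,0⟩ f→⟨0,2,1⟩ g→⟨2,0,1⟩
  e1=⟨0,1,0⟩ f→⟨2,0,1⟩ g→⟨1,1,1⟩
  e2=⟨0,0,1⟩ f→⟨1,0,2⟩ g→⟨2,2,2⟩
  result₁ = [2 1 2; 0 1 2; 1 1 2]
Path 2 = h;k:
  e0=⟨1,0,0⟩ h→⟨0,2,2⟩ k→⟨2,0,1⟩
  e1=⟨0,1,0⟩ h→⟨2,1,0⟩ k→⟨1,1,1⟩
  e2=⟨0,0,1⟩ h→⟨1,0,0⟩ k→⟨2,2,2⟩
  result₂ = [2 1 2; 0 1 2; 1 1 2]
Equal? equal; square commutes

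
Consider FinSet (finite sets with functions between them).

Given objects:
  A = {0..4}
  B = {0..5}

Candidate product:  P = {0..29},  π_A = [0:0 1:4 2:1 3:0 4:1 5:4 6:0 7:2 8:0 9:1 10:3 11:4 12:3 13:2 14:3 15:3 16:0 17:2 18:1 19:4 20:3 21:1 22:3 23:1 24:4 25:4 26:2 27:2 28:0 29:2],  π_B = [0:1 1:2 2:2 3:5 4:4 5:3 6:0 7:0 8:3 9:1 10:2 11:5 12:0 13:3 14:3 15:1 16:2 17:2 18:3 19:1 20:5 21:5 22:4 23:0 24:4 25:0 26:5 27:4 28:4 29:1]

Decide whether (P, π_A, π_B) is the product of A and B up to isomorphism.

|A|·|B| = 5·6 = 30;  |P| = 30
Check the pairing map k ↦ (π_A(k), π_B(k)):
  0 : (0,1)
  1 : (4,2)
  2 : (1,2)
  3 : (0,5)
  4 : (1,4)
  5 : (4,3)
  6 : (0,0)
  7 : (2,0)
  8 : (0,3)
  9 : (1,1)
  10 : (3,2)
  11 : (4,5)
  12 : (3,0)
  13 : (2,3)
  14 : (3,3)
  15 : (3,1)
  16 : (0,2)
  17 : (2,2)
  18 : (1,3)
  19 : (4,1)
  20 : (3,5)
  21 : (1,5)
  22 : (3,4)
  23 : (1,0)
  24 : (4,4)
  25 : (4,0)
  26 : (2,5)
  27 : (2,4)
  28 : (0,4)
  29 : (2,1)
distinct pairs in image: 30 / 30 needed
  → bijection onto A×B; projections well-typed.

Answer: VALID PRODUCT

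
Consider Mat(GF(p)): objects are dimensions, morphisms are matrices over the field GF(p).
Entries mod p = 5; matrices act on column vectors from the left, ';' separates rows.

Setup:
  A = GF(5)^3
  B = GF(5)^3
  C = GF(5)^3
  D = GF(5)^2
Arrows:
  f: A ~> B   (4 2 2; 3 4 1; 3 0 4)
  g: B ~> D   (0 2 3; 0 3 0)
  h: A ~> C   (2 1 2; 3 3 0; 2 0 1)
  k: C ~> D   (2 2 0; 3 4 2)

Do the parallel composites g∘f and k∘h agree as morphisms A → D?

Path 1 = f;g:
  e0=(1,0,0) f~>(4,3,3) g~>(0,4)
  e1=(0,1,0) f~>(2,4,0) g~>(3,2)
  e2=(0,0,1) f~>(2,1,4) g~>(4,3)
  result₁ = (0 3 4; 4 2 3)
Path 2 = h;k:
  e0=(1,0,0) h~>(2,3,2) k~>(0,2)
  e1=(0,1,0) h~>(1,3,0) k~>(3,0)
  e2=(0,0,1) h~>(2,0,1) k~>(4,3)
  result₂ = (0 3 4; 2 0 3)
Equal? differ; not commutative

Answer: DOES NOT COMMUTE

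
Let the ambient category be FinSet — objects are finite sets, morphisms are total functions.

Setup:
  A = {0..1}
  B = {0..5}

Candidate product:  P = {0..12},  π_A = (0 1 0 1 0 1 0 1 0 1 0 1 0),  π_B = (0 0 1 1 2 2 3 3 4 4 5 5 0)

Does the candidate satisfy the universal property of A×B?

|A|·|B| = 2·6 = 12;  |P| = 13
  → cardinalities differ; no bijection possible.

Answer: NOT A VALID PRODUCT — |P|=13 ≠ |A|·|B|=12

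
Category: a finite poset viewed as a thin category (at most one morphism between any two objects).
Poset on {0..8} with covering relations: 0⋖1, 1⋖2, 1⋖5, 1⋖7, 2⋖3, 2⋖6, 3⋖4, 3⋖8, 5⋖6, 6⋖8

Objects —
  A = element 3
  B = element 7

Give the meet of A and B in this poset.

Common predecessors of 3,7: {0,1}
  0 ≤ 1
  1 ≤ 1
glb = 1

Answer: A∧B = 1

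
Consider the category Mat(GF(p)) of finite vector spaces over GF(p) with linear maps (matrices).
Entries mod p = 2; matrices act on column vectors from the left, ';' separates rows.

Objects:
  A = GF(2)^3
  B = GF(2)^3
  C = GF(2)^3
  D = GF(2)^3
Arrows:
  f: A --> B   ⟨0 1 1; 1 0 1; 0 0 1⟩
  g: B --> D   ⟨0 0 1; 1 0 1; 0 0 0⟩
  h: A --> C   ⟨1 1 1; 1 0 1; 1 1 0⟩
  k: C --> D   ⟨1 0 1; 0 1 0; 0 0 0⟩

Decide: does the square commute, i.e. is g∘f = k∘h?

Along f;g (path 1):
  e0=[1,0,0] f-->[0,1,0] g-->[0,0,0]
  e1=[0,1,0] f-->[1,0,0] g-->[0,1,0]
  e2=[0,0,1] f-->[1,1,1] g-->[1,0,0]
  ⟦path⟧₁ = ⟨0 0 1; 0 1 0; 0 0 0⟩
Along h;k (path 2):
  e0=[1,0,0] h-->[1,1,1] k-->[0,1,0]
  e1=[0,1,0] h-->[1,0,1] k-->[0,0,0]
  e2=[0,0,1] h-->[1,1,0] k-->[1,1,0]
  ⟦path⟧₂ = ⟨0 0 1; 1 0 1; 0 0 0⟩
Equal? distinct morphisms ✗

Answer: DOES NOT COMMUTE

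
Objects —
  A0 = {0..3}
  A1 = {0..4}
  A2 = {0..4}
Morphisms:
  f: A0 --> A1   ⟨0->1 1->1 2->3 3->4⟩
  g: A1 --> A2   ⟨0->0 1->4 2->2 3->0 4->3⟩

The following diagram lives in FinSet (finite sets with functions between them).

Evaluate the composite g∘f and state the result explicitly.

  0 f-->1 g-->4
  1 f-->1 g-->4
  2 f-->3 g-->0
  3 f-->4 g-->3
result: ⟨0->4 1->4 2->0 3->3⟩

Answer: ⟨0->4 1->4 2->0 3->3⟩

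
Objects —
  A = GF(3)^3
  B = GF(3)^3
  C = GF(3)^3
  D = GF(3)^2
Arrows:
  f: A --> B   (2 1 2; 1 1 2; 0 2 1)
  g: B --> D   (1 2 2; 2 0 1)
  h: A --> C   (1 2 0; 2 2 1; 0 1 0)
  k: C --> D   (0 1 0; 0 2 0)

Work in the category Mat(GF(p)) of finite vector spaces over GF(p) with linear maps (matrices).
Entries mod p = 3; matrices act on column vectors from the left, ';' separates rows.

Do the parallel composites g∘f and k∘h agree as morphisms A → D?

Path 1 = f;g:
  e0=⟨1,0,0⟩ f-->⟨2,1,0⟩ g-->⟨1,1⟩
  e1=⟨0,1,0⟩ f-->⟨1,1,2⟩ g-->⟨1,1⟩
  e2=⟨0,0,1⟩ f-->⟨2,2,1⟩ g-->⟨2,2⟩
  composite₁ = (1 1 2; 1 1 2)
Path 2 = h;k:
  e0=⟨1,0,0⟩ h-->⟨1,2,0⟩ k-->⟨2,1⟩
  e1=⟨0,1,0⟩ h-->⟨2,2,1⟩ k-->⟨2,1⟩
  e2=⟨0,0,1⟩ h-->⟨0,1,0⟩ k-->⟨1,2⟩
  composite₂ = (2 2 1; 1 1 2)
Equal? NO — does not commute

Answer: DOES NOT COMMUTE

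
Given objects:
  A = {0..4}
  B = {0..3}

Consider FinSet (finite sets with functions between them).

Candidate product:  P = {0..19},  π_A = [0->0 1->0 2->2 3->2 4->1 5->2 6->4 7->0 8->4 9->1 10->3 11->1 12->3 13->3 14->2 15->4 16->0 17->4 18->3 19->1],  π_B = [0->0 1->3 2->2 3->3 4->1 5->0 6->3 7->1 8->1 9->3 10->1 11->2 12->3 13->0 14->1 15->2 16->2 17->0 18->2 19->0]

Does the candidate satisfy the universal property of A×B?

|A|·|B| = 5·4 = 20;  |P| = 20
Check the pairing map k ↦ (π_A(k), π_B(k)):
  0 -> (0,0)
  1 -> (0,3)
  2 -> (2,2)
  3 -> (2,3)
  4 -> (1,1)
  5 -> (2,0)
  6 -> (4,3)
  7 -> (0,1)
  8 -> (4,1)
  9 -> (1,3)
  10 -> (3,1)
  11 -> (1,2)
  12 -> (3,3)
  13 -> (3,0)
  14 -> (2,1)
  15 -> (4,2)
  16 -> (0,2)
  17 -> (4,0)
  18 -> (3,2)
  19 -> (1,0)
distinct pairs in image: 20 / 20 needed
  → bijection onto A×B; projections well-typed.

Answer: VALID PRODUCT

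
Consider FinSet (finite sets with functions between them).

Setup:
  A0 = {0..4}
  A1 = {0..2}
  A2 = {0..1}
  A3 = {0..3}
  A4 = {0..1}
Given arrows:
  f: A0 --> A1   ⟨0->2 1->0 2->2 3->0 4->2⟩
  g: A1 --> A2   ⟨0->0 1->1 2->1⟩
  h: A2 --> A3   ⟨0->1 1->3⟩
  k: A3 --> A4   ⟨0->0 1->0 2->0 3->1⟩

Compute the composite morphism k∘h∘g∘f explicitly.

Answer: ⟨0->1 1->0 2->1 3->0 4->1⟩

Derivation:
  0 f-->2 g-->1 h-->3 k-->1
  1 f-->0 g-->0 h-->1 k-->0
  2 f-->2 g-->1 h-->3 k-->1
  3 f-->0 g-->0 h-->1 k-->0
  4 f-->2 g-->1 h-->3 k-->1
composite: ⟨0->1 1->0 2->1 3->0 4->1⟩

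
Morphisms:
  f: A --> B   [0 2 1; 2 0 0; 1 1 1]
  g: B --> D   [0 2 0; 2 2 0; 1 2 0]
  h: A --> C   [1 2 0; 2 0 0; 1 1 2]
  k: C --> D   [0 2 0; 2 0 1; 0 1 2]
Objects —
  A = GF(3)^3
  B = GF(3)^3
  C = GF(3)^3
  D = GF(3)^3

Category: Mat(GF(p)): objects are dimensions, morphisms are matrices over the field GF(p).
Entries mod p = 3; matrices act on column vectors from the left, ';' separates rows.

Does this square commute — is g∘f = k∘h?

Path 1 = f;g:
  e0=(1,0,0) f-->(0,2,1) g-->(1,1,1)
  e1=(0,1,0) f-->(2,0,1) g-->(0,1,2)
  e2=(0,0,1) f-->(1,0,1) g-->(0,2,1)
  composite₁ = [1 0 0; 1 1 2; 1 2 1]
Path 2 = h;k:
  e0=(1,0,0) h-->(1,2,1) k-->(1,0,1)
  e1=(0,1,0) h-->(2,0,1) k-->(0,2,2)
  e2=(0,0,1) h-->(0,0,2) k-->(0,2,1)
  composite₂ = [1 0 0; 0 2 2; 1 2 1]
Equal? distinct morphisms ✗

Answer: DOES NOT COMMUTE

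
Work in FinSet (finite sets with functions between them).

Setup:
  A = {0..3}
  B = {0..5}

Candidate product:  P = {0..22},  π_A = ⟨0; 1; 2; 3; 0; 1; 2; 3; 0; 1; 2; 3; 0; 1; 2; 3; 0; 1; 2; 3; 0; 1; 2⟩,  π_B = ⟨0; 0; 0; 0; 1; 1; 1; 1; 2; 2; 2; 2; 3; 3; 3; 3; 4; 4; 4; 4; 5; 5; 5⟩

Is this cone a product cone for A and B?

|A|·|B| = 4·6 = 24;  |P| = 23
  → cardinalities differ; no bijection possible.

Answer: NOT A VALID PRODUCT — |P|=23 ≠ |A|·|B|=24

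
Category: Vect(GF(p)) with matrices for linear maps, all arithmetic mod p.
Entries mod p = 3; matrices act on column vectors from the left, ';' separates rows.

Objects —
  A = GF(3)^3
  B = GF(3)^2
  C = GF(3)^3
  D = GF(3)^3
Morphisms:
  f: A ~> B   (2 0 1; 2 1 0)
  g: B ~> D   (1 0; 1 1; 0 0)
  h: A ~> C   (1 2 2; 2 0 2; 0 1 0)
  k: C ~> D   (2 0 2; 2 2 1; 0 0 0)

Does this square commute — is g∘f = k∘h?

Answer: DOES NOT COMMUTE

Derivation:
1) trace f;g:
  e0=⟨1,0,0⟩ f~>⟨2,2⟩ g~>⟨2,1,0⟩
  e1=⟨0,1,0⟩ f~>⟨0,1⟩ g~>⟨0,1,0⟩
  e2=⟨0,0,1⟩ f~>⟨1,0⟩ g~>⟨1,1,0⟩
  result₁ = (2 0 1; 1 1 1; 0 0 0)
2) trace h;k:
  e0=⟨1,0,0⟩ h~>⟨1,2,0⟩ k~>⟨2,0,0⟩
  e1=⟨0,1,0⟩ h~>⟨2,0,1⟩ k~>⟨0,2,0⟩
  e2=⟨0,0,1⟩ h~>⟨2,2,0⟩ k~>⟨1,2,0⟩
  result₂ = (2 0 1; 0 2 2; 0 0 0)
Equal? differ; not commutative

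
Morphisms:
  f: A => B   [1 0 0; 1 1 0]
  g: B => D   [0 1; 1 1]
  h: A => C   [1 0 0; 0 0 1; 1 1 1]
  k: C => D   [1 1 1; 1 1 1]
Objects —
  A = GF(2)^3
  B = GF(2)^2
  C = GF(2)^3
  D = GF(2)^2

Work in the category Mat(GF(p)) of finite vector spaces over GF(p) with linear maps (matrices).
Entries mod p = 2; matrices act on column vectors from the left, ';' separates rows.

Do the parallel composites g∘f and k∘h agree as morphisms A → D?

Path 1 = f;g:
  e0=[1,0,0] f=>[1,1] g=>[1,0]
  e1=[0,1,0] f=>[0,1] g=>[1,1]
  e2=[0,0,1] f=>[0,0] g=>[0,0]
  ⟦path⟧₁ = [1 1 0; 0 1 0]
Path 2 = h;k:
  e0=[1,0,0] h=>[1,0,1] k=>[0,0]
  e1=[0,1,0] h=>[0,0,1] k=>[1,1]
  e2=[0,0,1] h=>[0,1,1] k=>[0,0]
  ⟦path⟧₂ = [0 1 0; 0 1 0]
Equal? NO — does not commute

Answer: DOES NOT COMMUTE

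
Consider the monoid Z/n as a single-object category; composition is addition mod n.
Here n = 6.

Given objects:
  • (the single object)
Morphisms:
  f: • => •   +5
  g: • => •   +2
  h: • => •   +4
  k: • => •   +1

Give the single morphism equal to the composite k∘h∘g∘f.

Answer: +0

Work:
  0 +5≡5 +2≡1 +4≡5 +1≡0  (mod 6)
⟦path⟧: +0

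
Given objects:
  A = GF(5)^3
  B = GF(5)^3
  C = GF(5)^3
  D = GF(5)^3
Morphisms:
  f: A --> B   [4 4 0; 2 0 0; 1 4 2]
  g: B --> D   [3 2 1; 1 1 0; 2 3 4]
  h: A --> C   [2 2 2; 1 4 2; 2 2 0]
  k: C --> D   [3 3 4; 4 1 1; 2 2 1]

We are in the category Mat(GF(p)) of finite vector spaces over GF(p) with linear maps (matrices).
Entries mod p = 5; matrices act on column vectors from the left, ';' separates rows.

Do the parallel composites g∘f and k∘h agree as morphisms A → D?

Answer: COMMUTES

Work:
Along f;g (path 1):
  e0=⟨1,0,0⟩ f-->⟨4,2,1⟩ g-->⟨2,1,3⟩
  e1=⟨0,1,0⟩ f-->⟨4,0,4⟩ g-->⟨1,4,4⟩
  e2=⟨0,0,1⟩ f-->⟨0,0,2⟩ g-->⟨2,0,3⟩
  result₁ = [2 1 2; 1 4 0; 3 4 3]
Along h;k (path 2):
  e0=⟨1,0,0⟩ h-->⟨2,1,2⟩ k-->⟨2,1,3⟩
  e1=⟨0,1,0⟩ h-->⟨2,4,2⟩ k-->⟨1,4,4⟩
  e2=⟨0,0,1⟩ h-->⟨2,2,0⟩ k-->⟨2,0,3⟩
  result₂ = [2 1 2; 1 4 0; 3 4 3]
Equal? equal; square commutes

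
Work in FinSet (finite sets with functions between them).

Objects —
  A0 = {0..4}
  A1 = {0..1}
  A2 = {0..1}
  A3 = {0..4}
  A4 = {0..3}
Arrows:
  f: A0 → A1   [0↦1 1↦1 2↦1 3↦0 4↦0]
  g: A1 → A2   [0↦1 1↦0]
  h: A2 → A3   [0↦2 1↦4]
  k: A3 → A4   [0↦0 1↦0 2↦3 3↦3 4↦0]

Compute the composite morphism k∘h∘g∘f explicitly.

Answer: [0↦3 1↦3 2↦3 3↦0 4↦0]

Derivation:
  0 f→1 g→0 h→2 k→3
  1 f→1 g→0 h→2 k→3
  2 f→1 g→0 h→2 k→3
  3 f→0 g→1 h→4 k→0
  4 f→0 g→1 h→4 k→0
⟦path⟧: [0↦3 1↦3 2↦3 3↦0 4↦0]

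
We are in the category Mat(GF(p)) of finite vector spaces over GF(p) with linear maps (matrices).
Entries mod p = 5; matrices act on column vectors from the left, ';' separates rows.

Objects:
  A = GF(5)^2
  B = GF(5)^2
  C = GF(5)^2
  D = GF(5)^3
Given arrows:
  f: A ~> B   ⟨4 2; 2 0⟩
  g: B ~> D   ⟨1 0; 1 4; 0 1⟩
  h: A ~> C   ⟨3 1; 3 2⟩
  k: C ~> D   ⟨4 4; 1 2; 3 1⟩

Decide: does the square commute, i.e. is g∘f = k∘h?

Path 1 = f;g:
  e0=(1,0) f~>(4,2) g~>(4,2,2)
  e1=(0,1) f~>(2,0) g~>(2,2,0)
  ⟦path⟧₁ = ⟨4 2; 2 2; 2 0⟩
Path 2 = h;k:
  e0=(1,0) h~>(3,3) k~>(4,4,2)
  e1=(0,1) h~>(1,2) k~>(2,0,0)
  ⟦path⟧₂ = ⟨4 2; 4 0; 2 0⟩
Equal? distinct morphisms ✗

Answer: DOES NOT COMMUTE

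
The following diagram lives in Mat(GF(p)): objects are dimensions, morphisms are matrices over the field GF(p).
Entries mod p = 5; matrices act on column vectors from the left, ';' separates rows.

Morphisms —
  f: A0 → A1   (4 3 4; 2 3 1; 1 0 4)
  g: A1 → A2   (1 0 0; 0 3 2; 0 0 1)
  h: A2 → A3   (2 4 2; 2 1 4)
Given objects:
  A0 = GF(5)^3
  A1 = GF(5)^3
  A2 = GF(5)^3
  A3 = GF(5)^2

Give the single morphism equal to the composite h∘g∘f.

Answer: (2 2 0; 0 0 0)

Trace:
  e0=(1,0,0) f→(4,2,1) g→(4,3,1) h→(2,0)
  e1=(0,1,0) f→(3,3,0) g→(3,4,0) h→(2,0)
  e2=(0,0,1) f→(4,1,4) g→(4,1,4) h→(0,0)
⟦path⟧: (2 2 0; 0 0 0)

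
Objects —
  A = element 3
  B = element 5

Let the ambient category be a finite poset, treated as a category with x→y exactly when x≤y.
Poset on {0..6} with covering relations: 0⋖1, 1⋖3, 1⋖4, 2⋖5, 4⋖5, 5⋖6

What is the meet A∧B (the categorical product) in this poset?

Answer: A∧B = 1

Work:
{x : x≤A ∧ x≤B} = {0,1}  (A=3, B=5)
  0 ≤ 1
  1 ≤ 1
glb = 1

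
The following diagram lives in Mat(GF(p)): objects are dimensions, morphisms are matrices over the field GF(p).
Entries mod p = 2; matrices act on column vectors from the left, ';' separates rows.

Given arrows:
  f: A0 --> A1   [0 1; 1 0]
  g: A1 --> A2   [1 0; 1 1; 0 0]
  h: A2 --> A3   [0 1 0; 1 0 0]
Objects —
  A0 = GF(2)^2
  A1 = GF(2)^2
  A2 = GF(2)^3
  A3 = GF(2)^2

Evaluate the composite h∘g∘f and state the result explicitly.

  e0=(1,0) f-->(0,1) g-->(0,1,0) h-->(1,0)
  e1=(0,1) f-->(1,0) g-->(1,1,0) h-->(1,1)
composite: [1 1; 0 1]

Answer: [1 1; 0 1]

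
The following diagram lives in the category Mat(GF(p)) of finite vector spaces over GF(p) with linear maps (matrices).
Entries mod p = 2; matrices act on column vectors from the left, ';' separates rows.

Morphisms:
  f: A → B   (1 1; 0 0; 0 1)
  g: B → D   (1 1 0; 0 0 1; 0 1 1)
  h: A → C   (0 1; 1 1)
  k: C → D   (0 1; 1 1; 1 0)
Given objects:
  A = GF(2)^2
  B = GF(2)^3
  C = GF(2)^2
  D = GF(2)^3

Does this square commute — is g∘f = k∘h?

Answer: DOES NOT COMMUTE

Trace:
Path 1 = f;g:
  e0=⟨1,0⟩ f→⟨1,0,0⟩ g→⟨1,0,0⟩
  e1=⟨0,1⟩ f→⟨1,0,1⟩ g→⟨1,1,1⟩
  composite₁ = (1 1; 0 1; 0 1)
Path 2 = h;k:
  e0=⟨1,0⟩ h→⟨0,1⟩ k→⟨1,1,0⟩
  e1=⟨0,1⟩ h→⟨1,1⟩ k→⟨1,0,1⟩
  composite₂ = (1 1; 1 0; 0 1)
Equal? NO — does not commute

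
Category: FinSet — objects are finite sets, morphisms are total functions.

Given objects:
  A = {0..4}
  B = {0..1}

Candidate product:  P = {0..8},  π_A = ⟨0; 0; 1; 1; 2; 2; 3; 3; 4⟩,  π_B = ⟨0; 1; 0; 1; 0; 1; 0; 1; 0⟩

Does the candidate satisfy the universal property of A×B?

|A|·|B| = 5·2 = 10;  |P| = 9
  → cardinalities differ; no bijection possible.

Answer: NOT A VALID PRODUCT — |P|=9 ≠ |A|·|B|=10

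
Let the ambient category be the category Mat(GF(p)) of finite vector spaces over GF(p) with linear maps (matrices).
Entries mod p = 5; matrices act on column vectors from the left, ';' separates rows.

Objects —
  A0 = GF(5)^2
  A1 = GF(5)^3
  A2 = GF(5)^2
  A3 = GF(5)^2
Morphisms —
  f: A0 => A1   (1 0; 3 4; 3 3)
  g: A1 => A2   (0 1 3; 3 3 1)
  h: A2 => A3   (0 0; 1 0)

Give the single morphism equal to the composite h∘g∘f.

Answer: (0 0; 2 3)

Work:
  e0=(1,0) f=>(1,3,3) g=>(2,0) h=>(0,2)
  e1=(0,1) f=>(0,4,3) g=>(3,0) h=>(0,3)
⟦path⟧: (0 0; 2 3)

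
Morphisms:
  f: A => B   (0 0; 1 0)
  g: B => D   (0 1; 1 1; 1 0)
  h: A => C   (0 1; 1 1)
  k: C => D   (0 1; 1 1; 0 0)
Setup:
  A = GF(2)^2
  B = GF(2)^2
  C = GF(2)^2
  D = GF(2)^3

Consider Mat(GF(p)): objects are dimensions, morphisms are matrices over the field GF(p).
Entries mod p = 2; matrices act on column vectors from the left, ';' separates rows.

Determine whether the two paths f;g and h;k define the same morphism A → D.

Answer: DOES NOT COMMUTE

Trace:
Path 1 = f;g:
  e0=(1,0) f=>(0,1) g=>(1,1,0)
  e1=(0,1) f=>(0,0) g=>(0,0,0)
  result₁ = (1 0; 1 0; 0 0)
Path 2 = h;k:
  e0=(1,0) h=>(0,1) k=>(1,1,0)
  e1=(0,1) h=>(1,1) k=>(1,0,0)
  result₂ = (1 1; 1 0; 0 0)
Equal? distinct morphisms ✗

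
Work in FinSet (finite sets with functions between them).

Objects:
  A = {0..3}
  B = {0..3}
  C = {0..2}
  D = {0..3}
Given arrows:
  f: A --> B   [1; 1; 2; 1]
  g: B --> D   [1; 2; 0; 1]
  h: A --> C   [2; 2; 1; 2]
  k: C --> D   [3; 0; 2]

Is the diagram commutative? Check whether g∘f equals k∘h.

Along f;g (path 1):
  0 f-->1 g-->2
  1 f-->1 g-->2
  2 f-->2 g-->0
  3 f-->1 g-->2
  composite₁ = [2; 2; 0; 2]
Along h;k (path 2):
  0 h-->2 k-->2
  1 h-->2 k-->2
  2 h-->1 k-->0
  3 h-->2 k-->2
  composite₂ = [2; 2; 0; 2]
Equal? equal; square commutes

Answer: COMMUTES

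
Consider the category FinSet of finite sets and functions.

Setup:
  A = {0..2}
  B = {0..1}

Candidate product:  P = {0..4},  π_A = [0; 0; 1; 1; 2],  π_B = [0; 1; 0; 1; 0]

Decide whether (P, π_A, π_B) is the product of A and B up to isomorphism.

|A|·|B| = 3·2 = 6;  |P| = 5
  → cardinalities differ; no bijection possible.

Answer: NOT A VALID PRODUCT — |P|=5 ≠ |A|·|B|=6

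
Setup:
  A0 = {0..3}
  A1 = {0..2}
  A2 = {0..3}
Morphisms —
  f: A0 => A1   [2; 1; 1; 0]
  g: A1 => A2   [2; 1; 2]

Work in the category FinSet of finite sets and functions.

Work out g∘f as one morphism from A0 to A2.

Answer: [2; 1; 1; 2]

Trace:
  0 f=>2 g=>2
  1 f=>1 g=>1
  2 f=>1 g=>1
  3 f=>0 g=>2
result: [2; 1; 1; 2]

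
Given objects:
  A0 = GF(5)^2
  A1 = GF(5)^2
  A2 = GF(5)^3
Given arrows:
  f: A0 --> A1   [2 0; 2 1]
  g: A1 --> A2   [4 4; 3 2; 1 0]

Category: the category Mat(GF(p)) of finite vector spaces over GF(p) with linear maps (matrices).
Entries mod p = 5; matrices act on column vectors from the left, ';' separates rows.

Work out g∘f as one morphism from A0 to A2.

Answer: [1 4; 0 2; 2 0]

Derivation:
  e0=(1,0) f-->(2,2) g-->(1,0,2)
  e1=(0,1) f-->(0,1) g-->(4,2,0)
⟦path⟧: [1 4; 0 2; 2 0]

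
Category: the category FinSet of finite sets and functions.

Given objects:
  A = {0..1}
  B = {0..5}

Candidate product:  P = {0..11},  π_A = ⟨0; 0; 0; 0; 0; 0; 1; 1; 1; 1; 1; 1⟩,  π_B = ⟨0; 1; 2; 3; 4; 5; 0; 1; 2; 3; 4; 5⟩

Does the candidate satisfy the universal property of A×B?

|A|·|B| = 2·6 = 12;  |P| = 12
Check the pairing map k ↦ (π_A(k), π_B(k)):
  0 : (0,0)
  1 : (0,1)
  2 : (0,2)
  3 : (0,3)
  4 : (0,4)
  5 : (0,5)
  6 : (1,0)
  7 : (1,1)
  8 : (1,2)
  9 : (1,3)
  10 : (1,4)
  11 : (1,5)
distinct pairs in image: 12 / 12 needed
  → bijection onto A×B; projections well-typed.

Answer: VALID PRODUCT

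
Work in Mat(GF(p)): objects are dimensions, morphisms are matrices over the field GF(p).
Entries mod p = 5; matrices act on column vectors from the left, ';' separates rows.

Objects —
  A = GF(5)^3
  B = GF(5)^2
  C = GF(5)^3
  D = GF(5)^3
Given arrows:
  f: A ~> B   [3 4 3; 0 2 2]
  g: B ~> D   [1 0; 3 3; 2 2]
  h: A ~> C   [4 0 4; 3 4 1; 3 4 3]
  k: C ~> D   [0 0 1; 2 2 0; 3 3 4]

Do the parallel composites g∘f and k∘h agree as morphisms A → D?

Along f;g (path 1):
  e0=[1,0,0] f~>[3,0] g~>[3,4,1]
  e1=[0,1,0] f~>[4,2] g~>[4,3,2]
  e2=[0,0,1] f~>[3,2] g~>[3,0,0]
  composite₁ = [3 4 3; 4 3 0; 1 2 0]
Along h;k (path 2):
  e0=[1,0,0] h~>[4,3,3] k~>[3,4,3]
  e1=[0,1,0] h~>[0,4,4] k~>[4,3,3]
  e2=[0,0,1] h~>[4,1,3] k~>[3,0,2]
  composite₂ = [3 4 3; 4 3 0; 3 3 2]
Equal? distinct morphisms ✗

Answer: DOES NOT COMMUTE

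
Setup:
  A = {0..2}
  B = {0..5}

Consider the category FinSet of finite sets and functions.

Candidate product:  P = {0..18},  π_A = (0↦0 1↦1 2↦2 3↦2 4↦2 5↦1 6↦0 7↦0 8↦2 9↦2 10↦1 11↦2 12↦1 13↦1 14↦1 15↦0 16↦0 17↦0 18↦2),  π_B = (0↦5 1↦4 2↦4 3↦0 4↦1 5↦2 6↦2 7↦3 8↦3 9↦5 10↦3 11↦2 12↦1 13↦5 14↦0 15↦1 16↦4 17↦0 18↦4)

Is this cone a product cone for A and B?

|A|·|B| = 3·6 = 18;  |P| = 19
  → cardinalities differ; no bijection possible.

Answer: NOT A VALID PRODUCT — |P|=19 ≠ |A|·|B|=18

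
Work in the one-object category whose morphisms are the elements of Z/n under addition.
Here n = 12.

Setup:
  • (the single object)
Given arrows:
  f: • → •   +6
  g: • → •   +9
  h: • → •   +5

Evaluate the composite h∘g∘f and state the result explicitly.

  0 +6≡6 +9≡3 +5≡8  (mod 12)
result: +8

Answer: +8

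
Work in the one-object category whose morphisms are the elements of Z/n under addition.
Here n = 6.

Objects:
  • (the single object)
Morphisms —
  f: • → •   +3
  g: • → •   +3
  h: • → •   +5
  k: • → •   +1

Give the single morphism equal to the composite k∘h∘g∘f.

  0 +3≡3 +3≡0 +5≡5 +1≡0  (mod 6)
composite: +0

Answer: +0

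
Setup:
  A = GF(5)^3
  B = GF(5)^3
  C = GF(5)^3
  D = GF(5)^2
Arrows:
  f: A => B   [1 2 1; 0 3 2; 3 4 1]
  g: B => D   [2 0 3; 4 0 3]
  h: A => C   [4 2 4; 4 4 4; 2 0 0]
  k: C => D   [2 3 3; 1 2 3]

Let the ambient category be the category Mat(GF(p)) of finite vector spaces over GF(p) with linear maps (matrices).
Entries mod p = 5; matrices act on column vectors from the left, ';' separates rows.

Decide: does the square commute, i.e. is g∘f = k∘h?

1) trace f;g:
  e0=⟨1,0,0⟩ f=>⟨1,0,3⟩ g=>⟨1,3⟩
  e1=⟨0,1,0⟩ f=>⟨2,3,4⟩ g=>⟨1,0⟩
  e2=⟨0,0,1⟩ f=>⟨1,2,1⟩ g=>⟨0,2⟩
  ⟦path⟧₁ = [1 1 0; 3 0 2]
2) trace h;k:
  e0=⟨1,0,0⟩ h=>⟨4,4,2⟩ k=>⟨1,3⟩
  e1=⟨0,1,0⟩ h=>⟨2,4,0⟩ k=>⟨1,0⟩
  e2=⟨0,0,1⟩ h=>⟨4,4,0⟩ k=>⟨0,2⟩
  ⟦path⟧₂ = [1 1 0; 3 0 2]
Equal? YES — commutes

Answer: COMMUTES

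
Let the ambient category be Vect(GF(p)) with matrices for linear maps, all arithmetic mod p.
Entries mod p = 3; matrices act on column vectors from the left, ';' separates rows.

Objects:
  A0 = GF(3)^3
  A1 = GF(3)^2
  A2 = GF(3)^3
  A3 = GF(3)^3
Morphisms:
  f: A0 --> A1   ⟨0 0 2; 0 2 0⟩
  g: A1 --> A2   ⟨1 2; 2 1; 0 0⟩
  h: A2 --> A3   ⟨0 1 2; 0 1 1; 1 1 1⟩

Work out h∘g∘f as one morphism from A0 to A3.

  e0=[1,0,0] f-->[0,0] g-->[0,0,0] h-->[0,0,0]
  e1=[0,1,0] f-->[0,2] g-->[1,2,0] h-->[2,2,0]
  e2=[0,0,1] f-->[2,0] g-->[2,1,0] h-->[1,1,0]
⟦path⟧: ⟨0 2 1; 0 2 1; 0 0 0⟩

Answer: ⟨0 2 1; 0 2 1; 0 0 0⟩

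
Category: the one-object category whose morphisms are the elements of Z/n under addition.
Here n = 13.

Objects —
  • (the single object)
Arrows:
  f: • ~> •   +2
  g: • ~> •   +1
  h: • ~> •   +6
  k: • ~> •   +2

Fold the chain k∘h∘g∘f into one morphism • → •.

  0 +2≡2 +1≡3 +6≡9 +2≡11  (mod 13)
⟦path⟧: +11

Answer: +11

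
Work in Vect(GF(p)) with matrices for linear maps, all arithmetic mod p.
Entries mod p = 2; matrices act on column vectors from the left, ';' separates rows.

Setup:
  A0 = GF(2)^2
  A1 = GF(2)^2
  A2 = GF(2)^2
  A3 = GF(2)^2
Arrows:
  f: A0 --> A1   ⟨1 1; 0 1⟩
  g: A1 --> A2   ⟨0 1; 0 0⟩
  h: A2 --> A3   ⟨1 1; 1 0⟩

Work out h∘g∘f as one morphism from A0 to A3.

  e0=⟨1,0⟩ f-->⟨1,0⟩ g-->⟨0,0⟩ h-->⟨0,0⟩
  e1=⟨0,1⟩ f-->⟨1,1⟩ g-->⟨1,0⟩ h-->⟨1,1⟩
composite: ⟨0 1; 0 1⟩

Answer: ⟨0 1; 0 1⟩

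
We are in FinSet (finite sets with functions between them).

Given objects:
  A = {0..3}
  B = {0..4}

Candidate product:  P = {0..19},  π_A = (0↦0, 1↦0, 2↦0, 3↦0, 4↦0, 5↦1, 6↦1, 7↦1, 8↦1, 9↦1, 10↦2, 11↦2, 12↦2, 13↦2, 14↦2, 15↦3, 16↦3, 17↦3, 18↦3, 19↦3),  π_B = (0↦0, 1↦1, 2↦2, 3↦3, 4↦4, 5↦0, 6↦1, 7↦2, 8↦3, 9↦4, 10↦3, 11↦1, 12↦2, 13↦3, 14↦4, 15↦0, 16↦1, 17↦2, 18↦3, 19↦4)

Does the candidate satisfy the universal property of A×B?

|A|·|B| = 4·5 = 20;  |P| = 20
Check the pairing map k ↦ (π_A(k), π_B(k)):
  0 ↦ (0,0)
  1 ↦ (0,1)
  2 ↦ (0,2)
  3 ↦ (0,3)
  4 ↦ (0,4)
  5 ↦ (1,0)
  6 ↦ (1,1)
  7 ↦ (1,2)
  8 ↦ (1,3)
  9 ↦ (1,4)
  10 ↦ (2,3)
  11 ↦ (2,1)
  12 ↦ (2,2)
  13 ↦ (2,3)  ✗ repeats pair of k=10
  14 ↦ (2,4)
  15 ↦ (3,0)
  16 ↦ (3,1)
  17 ↦ (3,2)
  18 ↦ (3,3)
  19 ↦ (3,4)
distinct pairs in image: 19 / 20 needed
  → (2,3) hit at k=10 and k=13

Answer: NOT A VALID PRODUCT — duplicate pair at indices 13,10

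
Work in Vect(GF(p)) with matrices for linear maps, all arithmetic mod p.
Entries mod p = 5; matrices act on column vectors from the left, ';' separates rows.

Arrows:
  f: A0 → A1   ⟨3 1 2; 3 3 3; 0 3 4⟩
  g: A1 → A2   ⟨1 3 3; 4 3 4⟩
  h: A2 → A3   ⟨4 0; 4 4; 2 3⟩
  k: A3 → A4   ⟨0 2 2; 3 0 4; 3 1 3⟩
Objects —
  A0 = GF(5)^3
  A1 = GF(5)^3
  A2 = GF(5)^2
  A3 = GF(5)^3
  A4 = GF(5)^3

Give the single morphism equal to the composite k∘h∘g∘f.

  e0=[1,0,0] f→[3,3,0] g→[2,1] h→[3,2,2] k→[3,2,2]
  e1=[0,1,0] f→[1,3,3] g→[4,0] h→[1,1,3] k→[3,0,3]
  e2=[0,0,1] f→[2,3,4] g→[3,3] h→[2,4,0] k→[3,1,0]
result: ⟨3 3 3; 2 0 1; 2 3 0⟩

Answer: ⟨3 3 3; 2 0 1; 2 3 0⟩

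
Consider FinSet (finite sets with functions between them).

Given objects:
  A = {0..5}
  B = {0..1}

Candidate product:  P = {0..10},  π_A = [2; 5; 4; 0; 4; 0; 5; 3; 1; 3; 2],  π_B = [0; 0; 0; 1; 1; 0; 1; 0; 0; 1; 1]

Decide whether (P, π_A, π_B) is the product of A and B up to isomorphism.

Answer: NOT A VALID PRODUCT — |P|=11 ≠ |A|·|B|=12

Work:
|A|·|B| = 6·2 = 12;  |P| = 11
  → cardinalities differ; no bijection possible.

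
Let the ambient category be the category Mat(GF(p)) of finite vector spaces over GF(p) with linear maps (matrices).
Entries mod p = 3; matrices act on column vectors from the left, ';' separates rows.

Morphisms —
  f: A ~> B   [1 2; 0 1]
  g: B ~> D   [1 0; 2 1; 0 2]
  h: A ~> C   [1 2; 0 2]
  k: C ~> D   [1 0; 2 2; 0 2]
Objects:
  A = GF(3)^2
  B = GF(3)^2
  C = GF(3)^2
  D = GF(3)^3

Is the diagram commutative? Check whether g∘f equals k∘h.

1) trace f;g:
  e0=[1,0] f~>[1,0] g~>[1,2,0]
  e1=[0,1] f~>[2,1] g~>[2,2,2]
  composite₁ = [1 2; 2 2; 0 2]
2) trace h;k:
  e0=[1,0] h~>[1,0] k~>[1,2,0]
  e1=[0,1] h~>[2,2] k~>[2,2,1]
  composite₂ = [1 2; 2 2; 0 1]
Equal? NO — does not commute

Answer: DOES NOT COMMUTE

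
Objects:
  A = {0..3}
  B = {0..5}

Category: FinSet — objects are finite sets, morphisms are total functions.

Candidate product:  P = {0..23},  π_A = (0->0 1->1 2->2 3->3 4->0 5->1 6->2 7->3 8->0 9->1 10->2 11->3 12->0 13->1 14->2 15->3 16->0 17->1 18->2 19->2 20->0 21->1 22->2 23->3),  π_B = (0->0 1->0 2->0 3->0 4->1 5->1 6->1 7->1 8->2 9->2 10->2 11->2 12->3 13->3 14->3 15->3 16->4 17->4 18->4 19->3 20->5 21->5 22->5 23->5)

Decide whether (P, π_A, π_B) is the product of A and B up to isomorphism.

Answer: NOT A VALID PRODUCT — duplicate pair at indices 14,19

Work:
|A|·|B| = 4·6 = 24;  |P| = 24
Check the pairing map k ↦ (π_A(k), π_B(k)):
  0 -> (0,0)
  1 -> (1,0)
  2 -> (2,0)
  3 -> (3,0)
  4 -> (0,1)
  5 -> (1,1)
  6 -> (2,1)
  7 -> (3,1)
  8 -> (0,2)
  9 -> (1,2)
  10 -> (2,2)
  11 -> (3,2)
  12 -> (0,3)
  13 -> (1,3)
  14 -> (2,3)
  15 -> (3,3)
  16 -> (0,4)
  17 -> (1,4)
  18 -> (2,4)
  19 -> (2,3)  ✗ repeats pair of k=14
  20 -> (0,5)
  21 -> (1,5)
  22 -> (2,5)
  23 -> (3,5)
distinct pairs in image: 23 / 24 needed
  → (2,3) hit at k=14 and k=19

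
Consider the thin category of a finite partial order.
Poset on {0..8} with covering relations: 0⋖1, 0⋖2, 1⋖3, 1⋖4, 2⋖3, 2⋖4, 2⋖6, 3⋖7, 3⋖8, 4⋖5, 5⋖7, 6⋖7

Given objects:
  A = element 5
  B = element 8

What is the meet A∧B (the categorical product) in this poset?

Common predecessors of 5,8: {0,1,2}
  maximal lower bounds 1 and 2 are incomparable: neither 1≤2 nor 2≤1
→ no greatest lower bound exists

Answer: NO MEET EXISTS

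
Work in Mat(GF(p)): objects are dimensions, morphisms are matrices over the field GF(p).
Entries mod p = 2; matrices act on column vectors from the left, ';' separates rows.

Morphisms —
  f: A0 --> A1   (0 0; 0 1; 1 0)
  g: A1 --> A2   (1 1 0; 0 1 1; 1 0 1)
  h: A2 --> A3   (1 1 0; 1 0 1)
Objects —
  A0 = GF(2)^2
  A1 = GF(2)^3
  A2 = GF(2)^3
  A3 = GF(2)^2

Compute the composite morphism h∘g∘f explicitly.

Answer: (1 0; 1 1)

Trace:
  e0=(1,0) f-->(0,0,1) g-->(0,1,1) h-->(1,1)
  e1=(0,1) f-->(0,1,0) g-->(1,1,0) h-->(0,1)
⟦path⟧: (1 0; 1 1)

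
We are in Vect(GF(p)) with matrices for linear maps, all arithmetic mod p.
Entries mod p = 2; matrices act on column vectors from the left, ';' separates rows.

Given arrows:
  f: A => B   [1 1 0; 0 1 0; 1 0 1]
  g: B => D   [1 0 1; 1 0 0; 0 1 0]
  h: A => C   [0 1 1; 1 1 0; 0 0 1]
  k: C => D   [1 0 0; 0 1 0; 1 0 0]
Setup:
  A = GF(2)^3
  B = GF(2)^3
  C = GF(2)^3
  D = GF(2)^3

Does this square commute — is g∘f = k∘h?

Answer: DOES NOT COMMUTE

Work:
Along f;g (path 1):
  e0=(1,0,0) f=>(1,0,1) g=>(0,1,0)
  e1=(0,1,0) f=>(1,1,0) g=>(1,1,1)
  e2=(0,0,1) f=>(0,0,1) g=>(1,0,0)
  composite₁ = [0 1 1; 1 1 0; 0 1 0]
Along h;k (path 2):
  e0=(1,0,0) h=>(0,1,0) k=>(0,1,0)
  e1=(0,1,0) h=>(1,1,0) k=>(1,1,1)
  e2=(0,0,1) h=>(1,0,1) k=>(1,0,1)
  composite₂ = [0 1 1; 1 1 0; 0 1 1]
Equal? distinct morphisms ✗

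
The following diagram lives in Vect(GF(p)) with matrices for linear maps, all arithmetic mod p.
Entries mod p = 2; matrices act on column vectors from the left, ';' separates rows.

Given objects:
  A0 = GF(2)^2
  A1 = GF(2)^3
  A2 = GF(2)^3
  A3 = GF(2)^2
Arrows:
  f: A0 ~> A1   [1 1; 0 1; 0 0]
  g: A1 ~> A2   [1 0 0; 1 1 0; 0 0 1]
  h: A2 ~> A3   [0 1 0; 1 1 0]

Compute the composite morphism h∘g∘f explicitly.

Answer: [1 0; 0 1]

Work:
  e0=[1,0] f~>[1,0,0] g~>[1,1,0] h~>[1,0]
  e1=[0,1] f~>[1,1,0] g~>[1,0,0] h~>[0,1]
⟦path⟧: [1 0; 0 1]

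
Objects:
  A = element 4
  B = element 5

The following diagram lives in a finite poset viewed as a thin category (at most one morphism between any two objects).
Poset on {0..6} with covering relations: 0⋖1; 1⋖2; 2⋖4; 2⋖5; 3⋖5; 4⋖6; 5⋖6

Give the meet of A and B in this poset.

Lower bounds of A=4 and B=5: {0,1,2}
  0 ⊑ 2
  1 ⊑ 2
  2 ⊑ 2
glb = 2

Answer: A∧B = 2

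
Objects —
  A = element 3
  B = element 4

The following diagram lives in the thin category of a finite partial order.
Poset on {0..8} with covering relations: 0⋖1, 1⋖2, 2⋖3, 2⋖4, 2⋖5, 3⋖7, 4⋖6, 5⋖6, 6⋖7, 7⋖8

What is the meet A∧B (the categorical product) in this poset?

Answer: A∧B = 2

Trace:
Lower bounds of A=3 and B=4: {0,1,2}
  0 ⊑ 2
  1 ⊑ 2
  2 ⊑ 2
glb = 2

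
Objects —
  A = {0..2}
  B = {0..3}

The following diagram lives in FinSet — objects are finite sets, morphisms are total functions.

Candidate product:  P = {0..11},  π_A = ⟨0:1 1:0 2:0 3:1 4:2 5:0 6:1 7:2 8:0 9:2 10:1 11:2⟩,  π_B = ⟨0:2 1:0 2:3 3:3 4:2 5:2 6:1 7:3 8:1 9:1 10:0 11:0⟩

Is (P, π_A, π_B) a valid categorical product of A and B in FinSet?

Answer: VALID PRODUCT

Trace:
|A|·|B| = 3·4 = 12;  |P| = 12
Check the pairing map k ↦ (π_A(k), π_B(k)):
  0 : (1,2)
  1 : (0,0)
  2 : (0,3)
  3 : (1,3)
  4 : (2,2)
  5 : (0,2)
  6 : (1,1)
  7 : (2,3)
  8 : (0,1)
  9 : (2,1)
  10 : (1,0)
  11 : (2,0)
distinct pairs in image: 12 / 12 needed
  → bijection onto A×B; projections well-typed.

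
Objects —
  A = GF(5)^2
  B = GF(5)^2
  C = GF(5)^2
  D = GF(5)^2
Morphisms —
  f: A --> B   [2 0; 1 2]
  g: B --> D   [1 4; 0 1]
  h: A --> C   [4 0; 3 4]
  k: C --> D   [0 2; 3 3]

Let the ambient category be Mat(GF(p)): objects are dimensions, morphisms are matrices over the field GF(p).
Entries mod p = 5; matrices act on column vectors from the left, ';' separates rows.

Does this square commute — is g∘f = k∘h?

Answer: COMMUTES

Trace:
Path 1 = f;g:
  e0=⟨1,0⟩ f-->⟨2,1⟩ g-->⟨1,1⟩
  e1=⟨0,1⟩ f-->⟨0,2⟩ g-->⟨3,2⟩
  result₁ = [1 3; 1 2]
Path 2 = h;k:
  e0=⟨1,0⟩ h-->⟨4,3⟩ k-->⟨1,1⟩
  e1=⟨0,1⟩ h-->⟨0,4⟩ k-->⟨3,2⟩
  result₂ = [1 3; 1 2]
Equal? YES — commutes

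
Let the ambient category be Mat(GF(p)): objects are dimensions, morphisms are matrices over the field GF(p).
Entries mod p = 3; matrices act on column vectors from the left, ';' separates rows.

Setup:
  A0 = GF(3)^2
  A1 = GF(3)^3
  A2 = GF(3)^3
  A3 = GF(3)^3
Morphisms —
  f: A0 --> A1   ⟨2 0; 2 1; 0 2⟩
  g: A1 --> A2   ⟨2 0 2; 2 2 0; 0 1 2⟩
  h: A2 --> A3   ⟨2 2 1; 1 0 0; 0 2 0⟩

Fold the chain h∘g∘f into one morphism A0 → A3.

Answer: ⟨2 2; 1 1; 1 1⟩

Trace:
  e0=⟨1,0⟩ f-->⟨2,2,0⟩ g-->⟨1,2,2⟩ h-->⟨2,1,1⟩
  e1=⟨0,1⟩ f-->⟨0,1,2⟩ g-->⟨1,2,2⟩ h-->⟨2,1,1⟩
⟦path⟧: ⟨2 2; 1 1; 1 1⟩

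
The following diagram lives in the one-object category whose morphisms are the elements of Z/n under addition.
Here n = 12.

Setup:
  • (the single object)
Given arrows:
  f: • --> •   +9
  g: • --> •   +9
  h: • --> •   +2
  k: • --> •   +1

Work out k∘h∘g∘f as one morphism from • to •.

Answer: +9

Derivation:
  0 +9≡9 +9≡6 +2≡8 +1≡9  (mod 12)
⟦path⟧: +9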